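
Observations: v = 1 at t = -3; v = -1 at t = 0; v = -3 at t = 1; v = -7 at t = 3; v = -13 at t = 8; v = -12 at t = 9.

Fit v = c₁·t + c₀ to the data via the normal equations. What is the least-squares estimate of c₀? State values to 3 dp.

Forming XᵀX = [[164, 18]; [18, 6]] and Xᵀv = [-239, -35]ᵀ gives XᵀX·[c₁, c₀]ᵀ = Xᵀv.
Δ = 164·6 − 18² = 660.
c₁ = ((-239)·6 − 18·(-35))/660 = -67/55; c₀ = (164·(-35) − 18·(-239))/660 = -719/330.

c₀ = -2.179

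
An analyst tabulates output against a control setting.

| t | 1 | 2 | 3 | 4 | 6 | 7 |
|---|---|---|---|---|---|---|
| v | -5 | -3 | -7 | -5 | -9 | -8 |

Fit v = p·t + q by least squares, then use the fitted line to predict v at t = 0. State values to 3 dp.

v̂ = -3.286

The normal equations are: 115·p + 23·q = -162;  23·p + 6·q = -37.
(Σt·t = 115, Σt = 23, Σ1 = 6, Σt·v = -162, Σv = -37.)
Eliminating q: 6·(row 1) − 23·(row 2) gives 161·p = 6·(-162) − 23·(-37) = -121, so p = -121/161.
Then q = ((-37) − 23·(-121/161))/6 = -23/7.
At t = 0: v̂ = (-121/161)·(0) + (-23/7)·(1) = -23/7.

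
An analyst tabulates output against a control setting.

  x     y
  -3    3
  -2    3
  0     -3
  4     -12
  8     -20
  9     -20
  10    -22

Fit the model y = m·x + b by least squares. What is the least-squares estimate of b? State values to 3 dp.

From the data, Σx·x = 274, Σx = 26, Σ1 = 7.
Right-hand side: Σx·y = -623, Σy = -71.
MᵀM·[m, b]ᵀ = Mᵀy becomes [[274, 26]; [26, 7]]·[m, b]ᵀ = [-623, -71]ᵀ.
Eliminating b: 7·(row 1) − 26·(row 2) gives 1242·m = 7·(-623) − 26·(-71) = -2515, so m = -2515/1242.
Then b = ((-71) − 26·(-2515/1242))/7 = -1628/621.

b = -2.622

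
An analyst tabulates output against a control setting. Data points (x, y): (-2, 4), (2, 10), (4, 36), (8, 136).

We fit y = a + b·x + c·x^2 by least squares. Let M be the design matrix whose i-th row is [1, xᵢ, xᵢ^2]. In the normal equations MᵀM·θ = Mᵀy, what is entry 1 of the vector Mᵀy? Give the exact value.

186

Entry 1 ↔ basis 1, so (Mᵀy)_{1} = Σᵢ yᵢ = (1)·(4) + (1)·(10) + (1)·(36) + (1)·(136) = 186.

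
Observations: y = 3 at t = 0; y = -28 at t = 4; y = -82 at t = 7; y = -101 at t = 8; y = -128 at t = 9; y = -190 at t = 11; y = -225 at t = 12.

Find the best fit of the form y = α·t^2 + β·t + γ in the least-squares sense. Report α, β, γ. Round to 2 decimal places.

With design matrix M, MᵀM = [[48691, 4707, 475]; [4707, 475, 51]; [475, 51, 7]] and Mᵀy = [-76688, -7436, -751]ᵀ.
Row-reducing yields α = -93055/65226, β = -78371/43484, γ = 346223/130452.

α = -1.43, β = -1.80, γ = 2.65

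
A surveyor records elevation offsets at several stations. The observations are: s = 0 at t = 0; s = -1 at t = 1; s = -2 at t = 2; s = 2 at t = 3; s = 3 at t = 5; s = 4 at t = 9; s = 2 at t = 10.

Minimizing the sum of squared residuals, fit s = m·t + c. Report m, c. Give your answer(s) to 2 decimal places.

The normal equations are: 220·m + 30·c = 72;  30·m + 7·c = 8.
det = 220·7 − 30² = 640.
m = (72·7 − 30·8)/640 = 33/80; c = (220·8 − 30·72)/640 = -5/8.

m = 0.41, c = -0.63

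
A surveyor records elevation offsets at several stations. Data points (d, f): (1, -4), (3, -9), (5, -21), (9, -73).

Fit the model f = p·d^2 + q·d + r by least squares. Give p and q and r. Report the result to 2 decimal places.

p = -1.07, q = 2.15, r = -5.26

Setting ∂/∂p … = 0 gives: 7268·p + 882·q + 116·r = -6523;  882·p + 116·q + 18·r = -793;  116·p + 18·q + 4·r = -107.
Solving the 3×3 system (Gaussian elimination) gives p = -189/176, q = 118/55, r = -421/80.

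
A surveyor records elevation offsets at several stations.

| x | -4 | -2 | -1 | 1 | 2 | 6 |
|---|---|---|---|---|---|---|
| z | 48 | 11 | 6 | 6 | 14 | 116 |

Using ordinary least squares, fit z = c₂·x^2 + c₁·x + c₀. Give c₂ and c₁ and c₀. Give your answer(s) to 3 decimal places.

The normal system AᵀA·[c₂, c₁, c₀]ᵀ = Aᵀz is [[1586, 152, 62]; [152, 62, 2]; [62, 2, 6]]·[c₂, c₁, c₀]ᵀ = [5056, 510, 201]ᵀ.
Solving the 3×3 system (Gaussian elimination) gives c₂ = 186797/61098, c₁ = 41311/61098, c₀ = 34259/20366.

c₂ = 3.057, c₁ = 0.676, c₀ = 1.682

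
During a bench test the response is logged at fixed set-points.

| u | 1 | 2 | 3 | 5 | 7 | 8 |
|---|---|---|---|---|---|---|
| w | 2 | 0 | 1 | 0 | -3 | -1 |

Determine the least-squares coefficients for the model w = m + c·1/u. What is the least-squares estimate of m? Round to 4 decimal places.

Sums needed: Σ1 = 6, Σ1/u = 1933/840, Σ1/u·1/u = 1014049/705600.
And Σw = -1, Σ1/u·w = 299/168.
So MᵀM·[m, c]ᵀ = Mᵀw: [[6, 1933/840]; [1933/840, 1014049/705600]]·[m, c]ᵀ = [-1, 299/168]ᵀ.
Δ = 6·(1014049/705600) − (1933/840)² = 469561/141120.
m = ((-1)·(1014049/705600) − (1933/840)·(299/168))/(469561/141120) = -3903884/2347805; c = (6·(299/168) − (1933/840)·(-1))/(469561/141120) = 1831704/469561.

m = -1.6628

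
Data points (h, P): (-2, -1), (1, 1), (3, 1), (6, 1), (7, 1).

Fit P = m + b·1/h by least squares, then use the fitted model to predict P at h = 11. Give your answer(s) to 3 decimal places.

Forming MᵀM = [[5, 8/7]; [8/7, 1243/882]] and MᵀP = [3, 15/7]ᵀ gives MᵀM·[m, b]ᵀ = MᵀP.
Determinant 5·(1243/882) − (8/7)² = 5063/882.
m = (3·(1243/882) − (8/7)·(15/7))/(5063/882) = 1569/5063; b = (5·(15/7) − (8/7)·3)/(5063/882) = 6426/5063.
At h = 11: P̂ = (1569/5063)·(1) + (6426/5063)·(1/11) = 23685/55693.

P̂ = 0.425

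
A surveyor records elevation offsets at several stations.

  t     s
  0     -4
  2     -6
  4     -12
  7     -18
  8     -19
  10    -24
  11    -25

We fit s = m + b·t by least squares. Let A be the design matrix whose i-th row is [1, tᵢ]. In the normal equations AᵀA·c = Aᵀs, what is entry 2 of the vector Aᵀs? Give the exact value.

Entry 2 ↔ basis t, so (Aᵀs)_{2} = Σᵢ (t)·sᵢ = (0)·(-4) + (2)·(-6) + (4)·(-12) + (7)·(-18) + (8)·(-19) + (10)·(-24) + (11)·(-25) = -853.

-853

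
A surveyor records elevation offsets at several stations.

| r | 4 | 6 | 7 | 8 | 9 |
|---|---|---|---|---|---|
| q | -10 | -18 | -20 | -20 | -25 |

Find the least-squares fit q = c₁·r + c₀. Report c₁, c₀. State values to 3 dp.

c₁ = -2.743, c₀ = 0.054

Entries of AᵀA: Σr·r = 246, Σr = 34, Σ1 = 5.
Moment sums: Σr·q = -673, Σq = -93.
det = 246·5 − 34² = 74.
c₁ = ((-673)·5 − 34·(-93))/74 = -203/74; c₀ = (246·(-93) − 34·(-673))/74 = 2/37.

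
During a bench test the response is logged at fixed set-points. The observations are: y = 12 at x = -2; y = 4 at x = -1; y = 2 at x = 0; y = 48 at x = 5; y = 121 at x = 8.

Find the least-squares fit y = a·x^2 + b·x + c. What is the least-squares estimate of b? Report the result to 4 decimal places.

With design matrix A, AᵀA = [[4738, 628, 94]; [628, 94, 10]; [94, 10, 5]] and Aᵀy = [8996, 1180, 187]ᵀ.
Row-reducing yields a = 63637/32799, b = -21139/32799, c = 24195/10933.

b = -0.6445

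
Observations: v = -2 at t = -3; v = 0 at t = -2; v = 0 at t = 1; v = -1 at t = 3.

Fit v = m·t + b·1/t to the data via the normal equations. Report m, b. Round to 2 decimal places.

With design matrix M, MᵀM = [[23, 4]; [4, 53/36]] and Mᵀv = [3, 1/3]ᵀ.
Determinant 23·(53/36) − 4² = 643/36.
m = (3·(53/36) − 4·(1/3))/(643/36) = 111/643; b = (23·(1/3) − 4·3)/(643/36) = -156/643.

m = 0.17, b = -0.24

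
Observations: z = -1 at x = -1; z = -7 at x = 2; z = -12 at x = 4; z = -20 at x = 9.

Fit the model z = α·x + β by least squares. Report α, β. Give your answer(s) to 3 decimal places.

α = -1.906, β = -3.330

From the data, Σx·x = 102, Σx = 14, Σ1 = 4.
Right-hand side: Σx·z = -241, Σz = -40.
Normal equations: [[102, 14]; [14, 4]]·[α, β]ᵀ = [-241, -40]ᵀ.
Determinant 102·4 − 14² = 212.
α = ((-241)·4 − 14·(-40))/212 = -101/53; β = (102·(-40) − 14·(-241))/212 = -353/106.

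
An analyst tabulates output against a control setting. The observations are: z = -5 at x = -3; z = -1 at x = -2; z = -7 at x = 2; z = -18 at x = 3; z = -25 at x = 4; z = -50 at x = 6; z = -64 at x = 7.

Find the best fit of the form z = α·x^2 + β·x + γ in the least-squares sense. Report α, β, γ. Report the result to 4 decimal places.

α = -1.0264, β = -1.9047, γ = -1.0378

Forming AᵀA = [[4147, 623, 127]; [623, 127, 17]; [127, 17, 7]] and Aᵀz = [-5575, -899, -170]ᵀ gives AᵀA·[α, β, γ]ᵀ = Aᵀz.
Inverting the 3×3 Gram matrix, [α, β, γ]ᵀ = [-70657/68838, -43705/22946, -35719/34419]ᵀ.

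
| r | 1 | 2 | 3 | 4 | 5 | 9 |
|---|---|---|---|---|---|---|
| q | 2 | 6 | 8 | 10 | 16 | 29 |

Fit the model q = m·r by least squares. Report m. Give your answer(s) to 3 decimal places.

MᵀM·[m]ᵀ = Mᵀq reads: 136·m = 419.
(Σr·r = 136, Σr·q = 419.)
m = 419/136 = 3.08088.

m = 3.081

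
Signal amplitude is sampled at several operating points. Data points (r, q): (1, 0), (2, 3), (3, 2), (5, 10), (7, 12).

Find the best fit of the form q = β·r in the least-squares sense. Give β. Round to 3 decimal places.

β = 1.659

Normal-equation sums: Σr·r = 88.
Right-hand side: Σr·q = 146.
MᵀM·[β]ᵀ = Mᵀq becomes [[88]]·[β]ᵀ = [146]ᵀ.
β = 146/88 = 1.65909.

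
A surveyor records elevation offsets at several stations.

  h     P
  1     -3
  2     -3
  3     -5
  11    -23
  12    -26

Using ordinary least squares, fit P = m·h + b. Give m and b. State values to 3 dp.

m = -2.175, b = 0.616

The normal equations are: 279·m + 29·b = -589;  29·m + 5·b = -60.
Eliminating b: 5·(row 1) − 29·(row 2) gives 554·m = 5·(-589) − 29·(-60) = -1205, so m = -1205/554.
Then b = ((-60) − 29·(-1205/554))/5 = 341/554.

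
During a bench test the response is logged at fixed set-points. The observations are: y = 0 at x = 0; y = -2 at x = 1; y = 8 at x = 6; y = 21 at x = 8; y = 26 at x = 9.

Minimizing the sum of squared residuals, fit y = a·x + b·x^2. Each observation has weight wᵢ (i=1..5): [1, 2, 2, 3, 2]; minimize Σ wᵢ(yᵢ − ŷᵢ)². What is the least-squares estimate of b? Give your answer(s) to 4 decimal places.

b = 0.5366

Sums needed: Σwᵢ·x·x = 428, Σwᵢ·x·x^2 = 3428, Σwᵢ·x^2·x^2 = 28004.
Right-hand side: Σwᵢ·x·y = 1064, Σwᵢ·x^2·y = 8816.
Normal equations: [[428, 3428]; [3428, 28004]]·[a, b]ᵀ = [1064, 8816]ᵀ.
Determinant 428·28004 − 3428² = 234528.
a = (1064·28004 − 3428·8816)/234528 = -4427/2443; b = (428·8816 − 3428·1064)/234528 = 1311/2443.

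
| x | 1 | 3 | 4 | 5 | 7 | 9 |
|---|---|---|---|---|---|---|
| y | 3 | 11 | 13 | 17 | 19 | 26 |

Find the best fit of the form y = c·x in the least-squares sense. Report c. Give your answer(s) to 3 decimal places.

c = 2.983

The normal system AᵀA·[c]ᵀ = Aᵀy is [[181]]·[c]ᵀ = [540]ᵀ.
c = 540/181 = 2.98343.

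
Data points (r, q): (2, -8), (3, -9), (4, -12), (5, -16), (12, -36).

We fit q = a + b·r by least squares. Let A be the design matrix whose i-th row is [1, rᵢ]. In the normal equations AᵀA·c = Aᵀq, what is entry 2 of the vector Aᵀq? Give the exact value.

-603

Entry 2 ↔ basis r, so (Aᵀq)_{2} = Σᵢ (r)·qᵢ = (2)·(-8) + (3)·(-9) + (4)·(-12) + (5)·(-16) + (12)·(-36) = -603.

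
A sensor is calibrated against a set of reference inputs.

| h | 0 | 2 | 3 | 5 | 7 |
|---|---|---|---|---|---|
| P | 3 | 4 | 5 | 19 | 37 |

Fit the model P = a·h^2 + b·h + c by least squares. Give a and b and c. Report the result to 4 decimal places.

XᵀX·[a, b, c]ᵀ = XᵀP reads: 3123·a + 503·b + 87·c = 2349;  503·a + 87·b + 17·c = 377;  87·a + 17·b + 5·c = 68.
Solving the 3×3 system (Gaussian elimination) gives a = 9579/10142, b = -17331/10142, c = 15091/5071.

a = 0.9445, b = -1.7088, c = 2.9759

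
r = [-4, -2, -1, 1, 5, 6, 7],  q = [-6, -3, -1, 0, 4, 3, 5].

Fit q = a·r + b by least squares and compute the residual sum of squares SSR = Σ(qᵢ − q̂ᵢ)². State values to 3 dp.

SSR = 4.656

From the data, Σr·r = 132, Σr = 12, Σ1 = 7.
For Mᵀq: Σr·q = 104, Σq = 2.
Normal equations: [[132, 12]; [12, 7]]·[a, b]ᵀ = [104, 2]ᵀ.
Eliminating b: 7·(row 1) − 12·(row 2) gives 780·a = 7·104 − 12·2 = 704, so a = 176/195.
Then b = (2 − 12·(176/195))/7 = -82/65.
Residuals: -44/39, 1/15, 227/195, 14/39, 146/195, -15/13, -11/195; SSR = 908/195.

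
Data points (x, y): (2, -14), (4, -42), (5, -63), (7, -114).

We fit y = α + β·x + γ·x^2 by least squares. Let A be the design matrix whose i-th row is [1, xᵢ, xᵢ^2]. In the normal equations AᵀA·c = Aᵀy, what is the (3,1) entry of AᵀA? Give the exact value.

Row 3 ↔ basis x^2, column 1 ↔ basis 1, so (AᵀA)_{3,1} = Σᵢ x^2 = (4)·(1) + (16)·(1) + (25)·(1) + (49)·(1) = 94.

94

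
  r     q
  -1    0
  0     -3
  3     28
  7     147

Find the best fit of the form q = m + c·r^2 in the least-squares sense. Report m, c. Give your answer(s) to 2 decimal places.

Sums needed: Σ1 = 4, Σr^2 = 59, Σr^2·r^2 = 2483.
And Σq = 172, Σr^2·q = 7455.
AᵀA·[m, c]ᵀ = Aᵀq becomes [[4, 59]; [59, 2483]]·[m, c]ᵀ = [172, 7455]ᵀ.
Δ = 4·2483 − 59² = 6451.
m = (172·2483 − 59·7455)/6451 = -12769/6451; c = (4·7455 − 59·172)/6451 = 19672/6451.

m = -1.98, c = 3.05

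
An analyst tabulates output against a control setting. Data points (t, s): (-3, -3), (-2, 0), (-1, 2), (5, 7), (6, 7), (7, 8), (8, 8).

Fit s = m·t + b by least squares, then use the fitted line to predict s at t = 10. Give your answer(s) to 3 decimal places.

ŝ = 10.755

Normal-equation sums: Σt·t = 188, Σt = 20, Σ1 = 7.
Right-hand side: Σt·s = 204, Σs = 29.
XᵀX·[m, b]ᵀ = Xᵀs becomes [[188, 20]; [20, 7]]·[m, b]ᵀ = [204, 29]ᵀ.
Determinant 188·7 − 20² = 916.
m = (204·7 − 20·29)/916 = 212/229; b = (188·29 − 20·204)/916 = 343/229.
At t = 10: ŝ = (212/229)·(10) + (343/229)·(1) = 2463/229.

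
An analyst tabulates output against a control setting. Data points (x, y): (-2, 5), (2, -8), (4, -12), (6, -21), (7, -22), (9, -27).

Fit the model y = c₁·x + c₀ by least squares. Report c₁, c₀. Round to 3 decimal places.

Entries of AᵀA: Σx·x = 190, Σx = 26, Σ1 = 6.
And Σx·y = -597, Σy = -85.
AᵀA·[c₁, c₀]ᵀ = Aᵀy becomes [[190, 26]; [26, 6]]·[c₁, c₀]ᵀ = [-597, -85]ᵀ.
Eliminating c₀: 6·(row 1) − 26·(row 2) gives 464·c₁ = 6·(-597) − 26·(-85) = -1372, so c₁ = -343/116.
Then c₀ = ((-85) − 26·(-343/116))/6 = -157/116.

c₁ = -2.957, c₀ = -1.353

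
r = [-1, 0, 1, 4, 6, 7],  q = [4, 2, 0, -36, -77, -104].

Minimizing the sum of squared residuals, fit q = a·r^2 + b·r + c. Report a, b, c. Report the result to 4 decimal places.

a = -1.8613, b = -2.2574, c = 3.1809

Forming XᵀX = [[3955, 623, 103]; [623, 103, 17]; [103, 17, 6]] and Xᵀq = [-8440, -1338, -211]ᵀ gives XᵀX·[a, b, c]ᵀ = Xᵀq.
Solving the 3×3 system (Gaussian elimination) gives a = -28589/15360, b = -34673/15360, c = 8143/2560.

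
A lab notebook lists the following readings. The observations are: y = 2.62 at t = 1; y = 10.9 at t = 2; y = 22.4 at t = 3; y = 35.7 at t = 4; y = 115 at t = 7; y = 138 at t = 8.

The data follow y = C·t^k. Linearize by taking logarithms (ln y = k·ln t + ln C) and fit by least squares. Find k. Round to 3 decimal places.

k = 1.903

Taking logs, ln y = k·ln t + ln C, so regress ln y on ln t.
Over the data: Σln t = 7.2034, Σ(ln t)² = 11.7199, Σln y = 19.7083, Σln t·ln y = 29.5068.
Normal system: [[11.7199, 7.2034]; [7.2034, 6]]·[k, ln C]ᵀ = [29.5068, 19.7083]ᵀ.
Δ = 11.7199·6 − (7.2034)² = 18.4301; k = (29.5068·6 − 7.2034·19.7083)/18.4301 = 1.90306, ln C = (11.7199·19.7083 − 7.2034·29.5068)/18.4301 = 0.99997.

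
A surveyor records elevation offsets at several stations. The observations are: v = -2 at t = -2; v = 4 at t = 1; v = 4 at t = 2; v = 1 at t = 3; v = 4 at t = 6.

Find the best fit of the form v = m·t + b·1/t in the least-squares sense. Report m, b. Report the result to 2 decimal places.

m = 0.48, b = 3.42

Forming MᵀM = [[54, 5]; [5, 59/36]] and Mᵀv = [43, 8]ᵀ gives MᵀM·[m, b]ᵀ = Mᵀv.
Δ = 54·(59/36) − 5² = 127/2.
m = (43·(59/36) − 5·8)/(127/2) = 1097/2286; b = (54·8 − 5·43)/(127/2) = 434/127.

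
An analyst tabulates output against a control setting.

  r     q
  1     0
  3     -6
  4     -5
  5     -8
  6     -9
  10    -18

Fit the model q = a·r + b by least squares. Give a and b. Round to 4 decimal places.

Sums needed: Σr·r = 187, Σr = 29, Σ1 = 6.
For Mᵀq: Σr·q = -312, Σq = -46.
det = 187·6 − 29² = 281.
a = ((-312)·6 − 29·(-46))/281 = -538/281; b = (187·(-46) − 29·(-312))/281 = 446/281.

a = -1.9146, b = 1.5872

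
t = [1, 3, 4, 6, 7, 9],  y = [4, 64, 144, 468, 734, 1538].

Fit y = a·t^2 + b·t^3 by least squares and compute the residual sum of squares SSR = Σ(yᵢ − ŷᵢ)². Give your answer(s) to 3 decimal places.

SSR = 2.306

With design matrix X, XᵀX = [[10596, 84900]; [84900, 700572]] and Xᵀy = [180276, 1485000]ᵀ.
Eliminating b: 700572·(row 1) − 84900·(row 2) gives 215250912·a = 700572·180276 − 84900·1485000 = 219817872, so a = 1526513/1494798.
Then b = (1485000 − 84900·(1526513/1494798))/700572 = 2983525/1494798.
Residuals: 244859/249133, 228880/249133, -19816/249133, 28266/249133, -161080/249133, 60341/249133; SSR = 574478/249133.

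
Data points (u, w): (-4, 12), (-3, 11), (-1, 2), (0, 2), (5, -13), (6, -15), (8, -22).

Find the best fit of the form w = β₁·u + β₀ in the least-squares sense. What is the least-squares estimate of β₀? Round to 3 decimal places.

MᵀM·[β₁, β₀]ᵀ = Mᵀw reads: 151·β₁ + 11·β₀ = -414;  11·β₁ + 7·β₀ = -23.
(Σu·u = 151, Σu = 11, Σ1 = 7, Σu·w = -414, Σw = -23.)
Eliminating β₀: 7·(row 1) − 11·(row 2) gives 936·β₁ = 7·(-414) − 11·(-23) = -2645, so β₁ = -2645/936.
Then β₀ = ((-23) − 11·(-2645/936))/7 = 1081/936.

β₀ = 1.155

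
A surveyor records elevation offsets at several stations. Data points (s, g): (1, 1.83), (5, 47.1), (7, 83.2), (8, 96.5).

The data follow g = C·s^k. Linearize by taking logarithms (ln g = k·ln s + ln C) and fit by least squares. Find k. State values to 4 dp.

k = 1.9405

Linearized form: ln g = k·ln s + ln C. From the 4 transformed points,
XᵀX = [[10.7009, 5.6348]; [5.6348, 4]], rhs = [24.3054, 13.4474]ᵀ  (here Σln s = 5.6348, Σ(ln s)² = 10.7009, Σln g = 13.4474, Σln s·ln g = 24.3054).
Δ = 10.7009·4 − (5.6348)² = 11.0529; k = (24.3054·4 − 5.6348·13.4474)/11.0529 = 1.94055, ln C = (10.7009·13.4474 − 5.6348·24.3054)/11.0529 = 0.62820.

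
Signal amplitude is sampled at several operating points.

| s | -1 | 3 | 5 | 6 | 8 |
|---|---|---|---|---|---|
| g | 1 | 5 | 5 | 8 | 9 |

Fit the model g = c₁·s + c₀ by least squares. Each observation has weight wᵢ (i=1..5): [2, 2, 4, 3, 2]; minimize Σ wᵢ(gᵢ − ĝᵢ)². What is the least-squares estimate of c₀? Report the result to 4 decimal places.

c₀ = 1.7532

Normal-equation sums: Σwᵢ·s·s = 356, Σwᵢ·s = 58, Σwᵢ·1 = 13.
For AᵀWg: Σwᵢ·s·g = 416, Σwᵢ·g = 74.
So AᵀWA·[c₁, c₀]ᵀ = AᵀWg: [[356, 58]; [58, 13]]·[c₁, c₀]ᵀ = [416, 74]ᵀ.
Determinant 356·13 − 58² = 1264.
c₁ = (416·13 − 58·74)/1264 = 279/316; c₀ = (356·74 − 58·416)/1264 = 277/158.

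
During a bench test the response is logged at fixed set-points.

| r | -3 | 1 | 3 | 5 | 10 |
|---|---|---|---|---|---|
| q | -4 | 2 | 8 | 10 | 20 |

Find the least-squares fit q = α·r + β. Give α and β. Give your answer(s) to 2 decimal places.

α = 1.86, β = 1.24

Normal-equation sums: Σr·r = 144, Σr = 16, Σ1 = 5.
Right-hand side: Σr·q = 288, Σq = 36.
det = 144·5 − 16² = 464.
α = (288·5 − 16·36)/464 = 54/29; β = (144·36 − 16·288)/464 = 36/29.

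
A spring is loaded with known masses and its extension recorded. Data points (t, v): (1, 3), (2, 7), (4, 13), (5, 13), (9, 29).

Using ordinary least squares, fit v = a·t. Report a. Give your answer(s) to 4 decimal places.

a = 3.1102

Compute the Gram sums: Σt·t = 127.
Right-hand side: Σt·v = 395.
AᵀA·[a]ᵀ = Aᵀv becomes [[127]]·[a]ᵀ = [395]ᵀ.
a = 395/127 = 3.11024.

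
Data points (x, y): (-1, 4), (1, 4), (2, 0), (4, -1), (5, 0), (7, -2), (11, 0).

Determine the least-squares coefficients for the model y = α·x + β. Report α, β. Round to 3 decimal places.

The normal equations are: 217·α + 29·β = -18;  29·α + 7·β = 5.
Δ = 217·7 − 29² = 678.
α = ((-18)·7 − 29·5)/678 = -271/678; β = (217·5 − 29·(-18))/678 = 1607/678.

α = -0.400, β = 2.370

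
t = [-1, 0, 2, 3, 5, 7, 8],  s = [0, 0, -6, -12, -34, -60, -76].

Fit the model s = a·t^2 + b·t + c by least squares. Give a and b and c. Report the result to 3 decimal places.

Compute the Gram sums: Σt^2·t^2 = 7220, Σt^2·t = 1014, Σt^2 = 152, Σt·t = 152, Σt = 24, Σ1 = 7.
For Aᵀs: Σt^2·s = -8786, Σt·s = -1246, Σs = -188.
So AᵀA·[a, b, c]ᵀ = Aᵀs: [[7220, 1014, 152]; [1014, 152, 24]; [152, 24, 7]]·[a, b, c]ᵀ = [-8786, -1246, -188]ᵀ.
Solving the 3×3 system (Gaussian elimination) gives a = -55121/53081, b = -68245/53081, c = 756/7583.

a = -1.038, b = -1.286, c = 0.100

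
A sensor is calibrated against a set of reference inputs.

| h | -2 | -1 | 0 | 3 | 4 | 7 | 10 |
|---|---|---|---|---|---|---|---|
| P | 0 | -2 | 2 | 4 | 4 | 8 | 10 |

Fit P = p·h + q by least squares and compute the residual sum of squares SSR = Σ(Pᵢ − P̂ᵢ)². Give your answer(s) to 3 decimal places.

Forming XᵀX = [[179, 21]; [21, 7]] and XᵀP = [186, 26]ᵀ gives XᵀX·[p, q]ᵀ = XᵀP.
Δ = 179·7 − 21² = 812.
p = (186·7 − 21·26)/812 = 27/29; q = (179·26 − 21·186)/812 = 187/203.
Residuals: 191/203, -404/203, 219/203, 2/7, -131/203, 114/203, -47/203; SSR = 1396/203.

SSR = 6.877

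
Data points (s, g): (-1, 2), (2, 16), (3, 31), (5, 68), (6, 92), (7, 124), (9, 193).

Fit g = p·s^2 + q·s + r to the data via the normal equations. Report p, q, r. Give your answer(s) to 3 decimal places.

p = 2.024, q = 2.942, r = 2.833

Setting ∂/∂p … = 0 gives: 10981·p + 1447·q + 205·r = 27066;  1447·p + 205·q + 31·r = 3620;  205·p + 31·q + 7·r = 526.
(Σs^2·s^2 = 10981, Σs^2·s = 1447, Σs^2 = 205, Σs·s = 205, Σs = 31, Σ1 = 7, Σs^2·g = 27066, Σs·g = 3620, Σg = 526.)
Solving the 3×3 system (Gaussian elimination) gives p = 18251/9016, q = 79565/27048, r = 9578/3381.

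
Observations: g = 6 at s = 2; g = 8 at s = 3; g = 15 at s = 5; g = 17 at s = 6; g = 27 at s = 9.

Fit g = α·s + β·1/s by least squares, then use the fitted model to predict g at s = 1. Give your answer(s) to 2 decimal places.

ĝ = 2.22

Setting ∂/∂α … = 0 gives: 155·α + 5·β = 456;  5·α + (1787/4050)·β = 29/2.
Δ = 155·(1787/4050) − 5² = 35147/810.
α = (456·(1787/4050) − 5·(29/2))/(35147/810) = 521247/175735; β = (155·(29/2) − 5·456)/(35147/810) = -26325/35147.
At s = 1: ĝ = (521247/175735)·(1) + (-26325/35147)·(1) = 389622/175735.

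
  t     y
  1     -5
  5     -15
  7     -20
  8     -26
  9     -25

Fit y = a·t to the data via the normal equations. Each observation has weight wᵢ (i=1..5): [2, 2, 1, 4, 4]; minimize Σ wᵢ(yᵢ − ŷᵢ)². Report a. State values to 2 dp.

a = -2.98

AᵀWA·[a]ᵀ = AᵀWy reads: 681·a = -2032.
a = (-2032)/681 = -2.98385.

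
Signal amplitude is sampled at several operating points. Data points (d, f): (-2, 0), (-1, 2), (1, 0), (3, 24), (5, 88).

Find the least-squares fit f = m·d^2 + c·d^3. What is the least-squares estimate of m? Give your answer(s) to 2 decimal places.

m = 1.12

Setting ∂/∂m … = 0 gives: 724·m + 3336·c = 2418;  3336·m + 16420·c = 11646.
Determinant 724·16420 − 3336² = 759184.
m = (2418·16420 − 3336·11646)/759184 = 106563/94898; c = (724·11646 − 3336·2418)/759184 = 45657/94898.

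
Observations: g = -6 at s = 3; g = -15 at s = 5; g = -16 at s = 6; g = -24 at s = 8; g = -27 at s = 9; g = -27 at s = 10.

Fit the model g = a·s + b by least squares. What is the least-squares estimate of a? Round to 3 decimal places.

a = -3.105

With design matrix A, AᵀA = [[315, 41]; [41, 6]] and Aᵀg = [-894, -115]ᵀ.
Determinant 315·6 − 41² = 209.
a = ((-894)·6 − 41·(-115))/209 = -59/19; b = (315·(-115) − 41·(-894))/209 = 39/19.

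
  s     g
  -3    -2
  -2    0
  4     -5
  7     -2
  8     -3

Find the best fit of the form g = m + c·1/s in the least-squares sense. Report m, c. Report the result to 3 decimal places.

Compute the Gram sums: Σ1 = 5, Σ1/s = -53/168, Σ1/s·1/s = 12973/28224.
Moment sums: Σg = -12, Σ1/s·g = -209/168.
So AᵀA·[m, c]ᵀ = Aᵀg: [[5, -53/168]; [-53/168, 12973/28224]]·[m, c]ᵀ = [-12, -209/168]ᵀ.
Δ = 5·(12973/28224) − (-53/168)² = 7757/3528.
m = ((-12)·(12973/28224) − (-53/168)·(-209/168))/(7757/3528) = -166753/62056; c = (5·(-209/168) − (-53/168)·(-12))/(7757/3528) = -35301/7757.

m = -2.687, c = -4.551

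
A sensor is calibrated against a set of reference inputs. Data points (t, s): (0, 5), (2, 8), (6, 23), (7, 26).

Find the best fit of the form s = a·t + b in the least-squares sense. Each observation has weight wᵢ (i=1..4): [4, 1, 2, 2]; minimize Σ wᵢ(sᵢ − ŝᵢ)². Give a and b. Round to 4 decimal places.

Setting ∂/∂a … = 0 gives: 174·a + 28·b = 656;  28·a + 9·b = 126.
Determinant 174·9 − 28² = 782.
a = (656·9 − 28·126)/782 = 1188/391; b = (174·126 − 28·656)/782 = 1778/391.

a = 3.0384, b = 4.5473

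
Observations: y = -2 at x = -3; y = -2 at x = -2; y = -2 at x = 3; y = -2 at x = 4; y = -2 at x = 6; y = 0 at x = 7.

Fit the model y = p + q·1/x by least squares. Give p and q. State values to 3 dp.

MᵀM·[p, q]ᵀ = Mᵀy reads: 6·p + (5/84)·q = -10;  (5/84)·p + (457/784)·q = 1/6.
(Σ1 = 6, Σ1/x = 5/84, Σ1/x·1/x = 457/784, Σy = -10, Σ1/x·y = 1/6.)
det = 6·(457/784) − (5/84)² = 24653/7056.
p = ((-10)·(457/784) − (5/84)·(1/6))/(24653/7056) = -41200/24653; q = (6·(1/6) − (5/84)·(-10))/(24653/7056) = 11256/24653.

p = -1.671, q = 0.457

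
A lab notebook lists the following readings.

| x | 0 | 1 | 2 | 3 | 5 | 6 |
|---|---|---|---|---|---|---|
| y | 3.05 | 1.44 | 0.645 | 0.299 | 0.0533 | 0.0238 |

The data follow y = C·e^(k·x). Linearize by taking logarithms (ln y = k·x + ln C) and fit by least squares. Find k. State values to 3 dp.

k = -0.814

Linearized form: ln y = k·x + ln C. From the 6 transformed points,
XᵀX = [[75.0000, 17.0000]; [17.0000, 6]], rhs = [-41.2218, -6.8359]ᵀ  (here Σx = 17.0000, Σ(x)² = 75.0000, Σln y = -6.8359, Σx·ln y = -41.2218).
Solving (det = 161.0000): k = -0.81441, ln C = 1.16818.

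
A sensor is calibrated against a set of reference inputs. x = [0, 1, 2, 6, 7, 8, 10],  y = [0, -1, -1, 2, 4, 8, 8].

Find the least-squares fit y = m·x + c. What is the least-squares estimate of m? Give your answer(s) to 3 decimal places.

m = 0.944

AᵀA·[m, c]ᵀ = Aᵀy reads: 254·m + 34·c = 181;  34·m + 7·c = 20.
(Σx·x = 254, Σx = 34, Σ1 = 7, Σx·y = 181, Σy = 20.)
Δ = 254·7 − 34² = 622.
m = (181·7 − 34·20)/622 = 587/622; c = (254·20 − 34·181)/622 = -537/311.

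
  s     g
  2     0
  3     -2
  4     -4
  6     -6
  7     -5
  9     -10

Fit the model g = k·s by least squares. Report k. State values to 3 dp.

k = -0.938

From the data, Σs·s = 195.
And Σs·g = -183.
AᵀA·[k]ᵀ = Aᵀg becomes [[195]]·[k]ᵀ = [-183]ᵀ.
k = (-183)/195 = -0.938462.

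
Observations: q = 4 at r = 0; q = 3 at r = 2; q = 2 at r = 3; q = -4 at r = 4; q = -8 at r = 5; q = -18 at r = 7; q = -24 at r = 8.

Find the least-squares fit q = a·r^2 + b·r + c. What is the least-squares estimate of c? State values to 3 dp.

c = 4.557

The normal equations are: 7475·a + 1079·b + 167·c = -2652;  1079·a + 167·b + 29·c = -362;  167·a + 29·b + 7·c = -45.
Row-reducing yields a = -20963/47922, b = -6361/47922, c = 5200/1141.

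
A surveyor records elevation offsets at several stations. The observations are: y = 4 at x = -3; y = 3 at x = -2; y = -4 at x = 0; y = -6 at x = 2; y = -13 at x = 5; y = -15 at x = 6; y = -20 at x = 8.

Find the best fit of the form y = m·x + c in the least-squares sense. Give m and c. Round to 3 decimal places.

The normal system AᵀA·[m, c]ᵀ = Aᵀy is [[142, 16]; [16, 7]]·[m, c]ᵀ = [-345, -51]ᵀ.
Determinant 142·7 − 16² = 738.
m = ((-345)·7 − 16·(-51))/738 = -13/6; c = (142·(-51) − 16·(-345))/738 = -7/3.

m = -2.167, c = -2.333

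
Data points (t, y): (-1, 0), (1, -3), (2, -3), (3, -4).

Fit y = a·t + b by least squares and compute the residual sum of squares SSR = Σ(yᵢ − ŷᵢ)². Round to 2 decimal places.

Compute the Gram sums: Σt·t = 15, Σt = 5, Σ1 = 4.
And Σt·y = -21, Σy = -10.
Δ = 15·4 − 5² = 35.
a = ((-21)·4 − 5·(-10))/35 = -34/35; b = (15·(-10) − 5·(-21))/35 = -9/7.
Residuals: 11/35, -26/35, 8/35, 1/5; SSR = 26/35.

SSR = 0.74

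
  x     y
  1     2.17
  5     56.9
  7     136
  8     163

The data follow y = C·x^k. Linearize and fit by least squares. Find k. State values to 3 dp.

Taking logs, ln y = k·ln x + ln C, so regress ln y on ln x.
Over the data: Σln x = 5.6348, Σ(ln x)² = 10.7009, Σln y = 14.8224, Σln x·ln y = 26.6560.
Normal system: [[10.7009, 5.6348]; [5.6348, 4]]·[k, ln C]ᵀ = [26.6560, 14.8224]ᵀ.
Δ = 10.7009·4 − (5.6348)² = 11.0529; k = (26.6560·4 − 5.6348·14.8224)/11.0529 = 2.09018, ln C = (10.7009·14.8224 − 5.6348·26.6560)/11.0529 = 0.76117.

k = 2.090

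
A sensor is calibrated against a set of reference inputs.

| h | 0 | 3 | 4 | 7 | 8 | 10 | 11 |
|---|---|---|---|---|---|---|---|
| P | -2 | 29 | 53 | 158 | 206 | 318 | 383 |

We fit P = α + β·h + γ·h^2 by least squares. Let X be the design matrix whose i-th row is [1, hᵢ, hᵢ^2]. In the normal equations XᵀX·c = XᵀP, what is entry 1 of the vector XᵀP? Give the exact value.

Entry 1 ↔ basis 1, so (XᵀP)_{1} = Σᵢ Pᵢ = (1)·(-2) + (1)·(29) + (1)·(53) + (1)·(158) + (1)·(206) + (1)·(318) + (1)·(383) = 1145.

1145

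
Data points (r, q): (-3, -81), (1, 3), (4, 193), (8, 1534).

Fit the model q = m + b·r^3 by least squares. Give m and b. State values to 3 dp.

Sums needed: Σ1 = 4, Σr^3 = 550, Σr^3·r^3 = 266970.
Right-hand side: Σq = 1649, Σr^3·q = 799950.
So MᵀM·[m, b]ᵀ = Mᵀq: [[4, 550]; [550, 266970]]·[m, b]ᵀ = [1649, 799950]ᵀ.
Determinant 4·266970 − 550² = 765380.
m = (1649·266970 − 550·799950)/765380 = 339/994; b = (4·799950 − 550·1649)/765380 = 32755/10934.

m = 0.341, b = 2.996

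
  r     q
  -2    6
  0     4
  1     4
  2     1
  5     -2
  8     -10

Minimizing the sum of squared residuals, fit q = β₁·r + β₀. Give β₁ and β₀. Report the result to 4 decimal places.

The normal system AᵀA·[β₁, β₀]ᵀ = Aᵀq is [[98, 14]; [14, 6]]·[β₁, β₀]ᵀ = [-96, 3]ᵀ.
Δ = 98·6 − 14² = 392.
β₁ = ((-96)·6 − 14·3)/392 = -309/196; β₀ = (98·3 − 14·(-96))/392 = 117/28.

β₁ = -1.5765, β₀ = 4.1786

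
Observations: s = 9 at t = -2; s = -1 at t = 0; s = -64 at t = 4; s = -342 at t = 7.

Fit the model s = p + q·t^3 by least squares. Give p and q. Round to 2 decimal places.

From the data, Σ1 = 4, Σt^3 = 399, Σt^3·t^3 = 121809.
Moment sums: Σs = -398, Σt^3·s = -121474.
So AᵀA·[p, q]ᵀ = Aᵀs: [[4, 399]; [399, 121809]]·[p, q]ᵀ = [-398, -121474]ᵀ.
Δ = 4·121809 − 399² = 328035.
p = ((-398)·121809 − 399·(-121474))/328035 = -208/5755; q = (4·(-121474) − 399·(-398))/328035 = -327094/328035.

p = -0.04, q = -1.00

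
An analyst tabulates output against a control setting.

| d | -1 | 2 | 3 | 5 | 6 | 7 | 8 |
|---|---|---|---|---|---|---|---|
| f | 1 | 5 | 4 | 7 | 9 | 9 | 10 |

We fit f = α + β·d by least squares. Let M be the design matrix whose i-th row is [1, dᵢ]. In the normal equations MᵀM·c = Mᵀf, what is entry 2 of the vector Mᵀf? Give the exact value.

Entry 2 ↔ basis d, so (Mᵀf)_{2} = Σᵢ (d)·fᵢ = (-1)·(1) + (2)·(5) + (3)·(4) + (5)·(7) + (6)·(9) + (7)·(9) + (8)·(10) = 253.

253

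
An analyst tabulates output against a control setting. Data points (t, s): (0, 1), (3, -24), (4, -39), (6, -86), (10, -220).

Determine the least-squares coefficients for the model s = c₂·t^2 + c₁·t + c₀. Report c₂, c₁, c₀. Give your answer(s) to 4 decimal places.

c₂ = -1.9590, c₁ = -2.5651, c₀ = 1.2809

The normal system XᵀX·[c₂, c₁, c₀]ᵀ = Xᵀs is [[11633, 1307, 161]; [1307, 161, 23]; [161, 23, 5]]·[c₂, c₁, c₀]ᵀ = [-25936, -2944, -368]ᵀ.
Row-reducing yields c₂ = -2392/1221, c₁ = -1044/407, c₀ = 1564/1221.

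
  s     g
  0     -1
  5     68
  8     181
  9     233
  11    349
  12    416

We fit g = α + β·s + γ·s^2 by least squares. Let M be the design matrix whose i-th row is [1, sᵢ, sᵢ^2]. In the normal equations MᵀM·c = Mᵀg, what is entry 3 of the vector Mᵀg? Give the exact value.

Entry 3 ↔ basis s^2, so (Mᵀg)_{3} = Σᵢ (s^2)·gᵢ = (0)·(-1) + (25)·(68) + (64)·(181) + (81)·(233) + (121)·(349) + (144)·(416) = 134290.

134290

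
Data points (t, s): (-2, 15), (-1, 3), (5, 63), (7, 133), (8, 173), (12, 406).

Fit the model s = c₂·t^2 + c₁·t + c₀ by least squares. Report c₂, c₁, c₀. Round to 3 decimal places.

The normal system AᵀA·[c₂, c₁, c₀]ᵀ = Aᵀs is [[27875, 2699, 287]; [2699, 287, 29]; [287, 29, 6]]·[c₂, c₁, c₀]ᵀ = [77691, 7469, 793]ᵀ.
Solving the 3×3 system (Gaussian elimination) gives c₂ = 3203779/1068960, c₁ = -126557/62880, c₀ = -261297/178160.

c₂ = 2.997, c₁ = -2.013, c₀ = -1.467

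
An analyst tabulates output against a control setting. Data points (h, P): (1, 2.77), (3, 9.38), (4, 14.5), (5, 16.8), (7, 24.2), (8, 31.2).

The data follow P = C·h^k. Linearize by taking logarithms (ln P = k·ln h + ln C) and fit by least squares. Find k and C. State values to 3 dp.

k = 1.143, C = 2.762

Linearized form: ln P = k·ln h + ln C. From the 6 transformed points,
XᵀX = [[13.8297, 8.1197]; [8.1197, 6]], rhs = [24.0618, 15.3797]ᵀ  (here Σln h = 8.1197, Σ(ln h)² = 13.8297, Σln P = 15.3797, Σln h·ln P = 24.0618).
Δ = 13.8297·6 − (8.1197)² = 17.0487; k = (24.0618·6 − 8.1197·15.3797)/17.0487 = 1.14333, ln C = (13.8297·15.3797 − 8.1197·24.0618)/17.0487 = 1.01604, so C = exp(1.01604) = 2.76224.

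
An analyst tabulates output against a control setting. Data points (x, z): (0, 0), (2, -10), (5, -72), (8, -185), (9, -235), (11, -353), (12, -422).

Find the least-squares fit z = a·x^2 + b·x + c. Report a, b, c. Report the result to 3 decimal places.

Sums needed: Σx^2·x^2 = 46675, Σx^2·x = 4433, Σx^2 = 439, Σx·x = 439, Σx = 47, Σ1 = 7.
For Aᵀz: Σx^2·z = -136196, Σx·z = -12922, Σz = -1277.
Inverting the 3×3 Gram matrix, [a, b, c]ᵀ = [-181661/60802, 44447/60802, 1144/30401]ᵀ.

a = -2.988, b = 0.731, c = 0.038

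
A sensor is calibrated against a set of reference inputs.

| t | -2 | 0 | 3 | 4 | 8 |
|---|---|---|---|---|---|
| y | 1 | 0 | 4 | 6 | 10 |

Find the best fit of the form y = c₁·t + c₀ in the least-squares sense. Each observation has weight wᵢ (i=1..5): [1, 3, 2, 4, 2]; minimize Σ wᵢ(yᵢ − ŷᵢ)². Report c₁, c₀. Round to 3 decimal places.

c₁ = 1.123, c₀ = 1.049

From the data, Σwᵢ·t·t = 214, Σwᵢ·t = 36, Σwᵢ·1 = 12.
For MᵀWy: Σwᵢ·t·y = 278, Σwᵢ·y = 53.
So MᵀWM·[c₁, c₀]ᵀ = MᵀWy: [[214, 36]; [36, 12]]·[c₁, c₀]ᵀ = [278, 53]ᵀ.
det = 214·12 − 36² = 1272.
c₁ = (278·12 − 36·53)/1272 = 119/106; c₀ = (214·53 − 36·278)/1272 = 667/636.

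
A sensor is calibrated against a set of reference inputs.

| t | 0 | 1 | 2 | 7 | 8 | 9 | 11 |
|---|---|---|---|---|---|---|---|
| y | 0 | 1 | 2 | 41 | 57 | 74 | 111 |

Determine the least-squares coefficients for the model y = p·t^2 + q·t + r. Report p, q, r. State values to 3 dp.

p = 1.027, q = -1.205, r = 0.429

The normal equations are: 27716·p + 2924·q + 320·r = 25091;  2924·p + 320·q + 38·r = 2635;  320·p + 38·q + 7·r = 286.
(Σt^2·t^2 = 27716, Σt^2·t = 2924, Σt^2 = 320, Σt·t = 320, Σt = 38, Σ1 = 7, Σt^2·y = 25091, Σt·y = 2635, Σy = 286.)
Solving the 3×3 system (Gaussian elimination) gives p = 71561/69648, q = -83927/69648, r = 4977/11608.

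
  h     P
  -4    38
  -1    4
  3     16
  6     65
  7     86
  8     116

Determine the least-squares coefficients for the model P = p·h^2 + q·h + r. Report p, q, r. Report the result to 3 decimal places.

p = 1.932, q = -1.240, r = 1.736

Sums needed: Σh^2·h^2 = 8131, Σh^2·h = 1033, Σh^2 = 175, Σh·h = 175, Σh = 19, Σ1 = 6.
And Σh^2·P = 14734, Σh·P = 1812, ΣP = 325.
So MᵀM·[p, q, r]ᵀ = MᵀP: [[8131, 1033, 175]; [1033, 175, 19]; [175, 19, 6]]·[p, q, r]ᵀ = [14734, 1812, 325]ᵀ.
Row-reducing yields p = 1055/546, q = -677/546, r = 158/91.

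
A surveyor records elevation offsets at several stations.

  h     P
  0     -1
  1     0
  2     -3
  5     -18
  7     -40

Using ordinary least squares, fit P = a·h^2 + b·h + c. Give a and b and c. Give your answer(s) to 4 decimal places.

Normal-equation sums: Σh^2·h^2 = 3043, Σh^2·h = 477, Σh^2 = 79, Σh·h = 79, Σh = 15, Σ1 = 5.
And Σh^2·P = -2422, Σh·P = -376, ΣP = -62.
MᵀM·[a, b, c]ᵀ = MᵀP becomes [[3043, 477, 79]; [477, 79, 15]; [79, 15, 5]]·[a, b, c]ᵀ = [-2422, -376, -62]ᵀ.
Solving the 3×3 system (Gaussian elimination) gives a = -4302/4279, b = 6455/4279, c = -4453/4279.

a = -1.0054, b = 1.5085, c = -1.0407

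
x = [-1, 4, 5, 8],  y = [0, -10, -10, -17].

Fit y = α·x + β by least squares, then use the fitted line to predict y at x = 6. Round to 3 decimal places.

ŷ = -12.964

With design matrix M, MᵀM = [[106, 16]; [16, 4]] and Mᵀy = [-226, -37]ᵀ.
Eliminating β: 4·(row 1) − 16·(row 2) gives 168·α = 4·(-226) − 16·(-37) = -312, so α = -13/7.
Then β = ((-37) − 16·(-13/7))/4 = -51/28.
At x = 6: ŷ = (-13/7)·(6) + (-51/28)·(1) = -363/28.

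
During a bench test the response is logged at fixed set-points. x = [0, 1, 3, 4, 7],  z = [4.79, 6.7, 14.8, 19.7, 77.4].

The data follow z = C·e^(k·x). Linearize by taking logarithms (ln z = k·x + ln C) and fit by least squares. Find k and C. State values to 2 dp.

k = 0.40, C = 4.53

Taking logs, ln z = k·x + ln C, so regress ln z on x.
Σx = 15.0000, Σ(x)² = 75.0000, Σln z = 13.4929, Σx·ln z = 52.3514.
Normal system: [[75.0000, 15.0000]; [15.0000, 5]]·[k, ln C]ᵀ = [52.3514, 13.4929]ᵀ.
Slope k = (n·Σx·ln z − Σx·Σln z)/(n·Σ(x)² − (Σx)²) = (5·52.3514 − 15.0000·13.4929)/150.0000 = 0.39576; ln C = (Σln z − k·Σx)/n = 1.51130, so C = exp(1.51130) = 4.53261.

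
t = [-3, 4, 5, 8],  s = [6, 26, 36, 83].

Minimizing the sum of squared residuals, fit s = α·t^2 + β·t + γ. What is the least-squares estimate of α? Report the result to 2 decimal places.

MᵀM·[α, β, γ]ᵀ = Mᵀs reads: 5058·α + 674·β + 114·γ = 6682;  674·α + 114·β + 14·γ = 930;  114·α + 14·β + 4·γ = 151.
Solving the 3×3 system (Gaussian elimination) gives α = 4419/4196, β = 36113/20980, γ = 8973/5245.

α = 1.05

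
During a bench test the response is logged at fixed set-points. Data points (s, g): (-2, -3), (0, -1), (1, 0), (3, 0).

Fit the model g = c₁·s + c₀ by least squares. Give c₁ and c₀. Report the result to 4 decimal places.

c₁ = 0.6154, c₀ = -1.3077

Sums needed: Σs·s = 14, Σs = 2, Σ1 = 4.
Moment sums: Σs·g = 6, Σg = -4.
XᵀX·[c₁, c₀]ᵀ = Xᵀg becomes [[14, 2]; [2, 4]]·[c₁, c₀]ᵀ = [6, -4]ᵀ.
Δ = 14·4 − 2² = 52.
c₁ = (6·4 − 2·(-4))/52 = 8/13; c₀ = (14·(-4) − 2·6)/52 = -17/13.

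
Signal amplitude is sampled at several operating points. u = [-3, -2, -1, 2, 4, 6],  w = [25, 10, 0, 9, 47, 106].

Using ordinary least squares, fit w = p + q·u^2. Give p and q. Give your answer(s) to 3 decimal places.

MᵀM·[p, q]ᵀ = Mᵀw reads: 6·p + 70·q = 197;  70·p + 1666·q = 4869.
Δ = 6·1666 − 70² = 5096.
p = (197·1666 − 70·4869)/5096 = -451/182; q = (6·4869 − 70·197)/5096 = 1928/637.

p = -2.478, q = 3.027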